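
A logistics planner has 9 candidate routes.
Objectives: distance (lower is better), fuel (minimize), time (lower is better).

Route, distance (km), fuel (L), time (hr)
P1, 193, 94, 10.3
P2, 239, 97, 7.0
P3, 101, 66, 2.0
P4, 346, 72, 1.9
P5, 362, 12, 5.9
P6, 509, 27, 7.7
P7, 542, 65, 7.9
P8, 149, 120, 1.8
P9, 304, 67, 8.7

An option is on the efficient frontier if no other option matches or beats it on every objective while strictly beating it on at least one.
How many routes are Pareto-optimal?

P1: dominated by P3 (distance 101≤193, fuel 66≤94, time 2.0≤10.3).
P2: dominated by P3 (distance 101≤239, fuel 66≤97, time 2.0≤7.0).
P3: not dominated (best distance).
P4: not dominated.
P5: not dominated (best fuel).
P6: dominated by P5 (distance 362≤509, fuel 12≤27, time 5.9≤7.7).
P7: dominated by P5 (distance 362≤542, fuel 12≤65, time 5.9≤7.9).
P8: not dominated (best time).
P9: dominated by P3 (distance 101≤304, fuel 66≤67, time 2.0≤8.7).
Pareto-optimal: P3, P4, P5, P8 → 4.

4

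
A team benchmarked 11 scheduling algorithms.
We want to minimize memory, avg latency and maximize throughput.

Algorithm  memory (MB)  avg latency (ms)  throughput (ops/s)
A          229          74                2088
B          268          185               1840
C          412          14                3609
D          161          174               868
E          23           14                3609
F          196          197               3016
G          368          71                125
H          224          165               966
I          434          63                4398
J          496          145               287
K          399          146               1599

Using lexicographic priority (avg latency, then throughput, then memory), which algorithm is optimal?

E

First minimize avg latency: best is 14, kept {C, E}.
Then maximize throughput: best is 3609, kept {C, E}.
Then minimize memory: best is 23, kept {E}.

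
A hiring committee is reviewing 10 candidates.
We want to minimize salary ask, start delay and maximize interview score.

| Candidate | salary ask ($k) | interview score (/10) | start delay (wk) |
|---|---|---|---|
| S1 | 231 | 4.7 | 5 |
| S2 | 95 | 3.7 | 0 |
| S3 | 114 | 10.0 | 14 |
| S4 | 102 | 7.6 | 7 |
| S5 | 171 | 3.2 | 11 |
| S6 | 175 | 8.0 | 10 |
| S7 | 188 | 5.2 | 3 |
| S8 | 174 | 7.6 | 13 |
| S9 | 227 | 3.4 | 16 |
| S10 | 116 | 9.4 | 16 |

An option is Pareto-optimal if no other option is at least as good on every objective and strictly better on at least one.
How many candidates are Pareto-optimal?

5

S1: dominated by S7 (salary ask 188≤231, interview score 5.2≥4.7, start delay 3≤5).
S2: not dominated (best salary ask).
S3: not dominated (best interview score).
S4: not dominated.
S5: dominated by S2 (salary ask 95≤171, interview score 3.7≥3.2, start delay 0≤11).
S6: not dominated.
S7: not dominated.
S8: dominated by S4 (salary ask 102≤174, interview score 7.6≥7.6, start delay 7≤13).
S9: dominated by S2 (salary ask 95≤227, interview score 3.7≥3.4, start delay 0≤16).
S10: dominated by S3 (salary ask 114≤116, interview score 10.0≥9.4, start delay 14≤16).
Pareto-optimal: S2, S3, S4, S6, S7 → 5.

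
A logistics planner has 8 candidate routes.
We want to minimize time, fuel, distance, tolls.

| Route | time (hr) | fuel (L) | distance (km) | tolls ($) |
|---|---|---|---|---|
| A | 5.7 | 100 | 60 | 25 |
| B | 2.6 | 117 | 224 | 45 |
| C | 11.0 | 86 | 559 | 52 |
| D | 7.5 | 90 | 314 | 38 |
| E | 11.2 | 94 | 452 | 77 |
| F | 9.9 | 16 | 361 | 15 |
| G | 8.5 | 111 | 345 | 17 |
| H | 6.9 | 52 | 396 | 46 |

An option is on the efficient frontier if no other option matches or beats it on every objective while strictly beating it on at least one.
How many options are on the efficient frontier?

A: not dominated (best distance).
B: not dominated (best time).
C: dominated by F (time 9.9≤11.0, fuel 16≤86, distance 361≤559, tolls 15≤52).
D: not dominated.
E: dominated by D (time 7.5≤11.2, fuel 90≤94, distance 314≤452, tolls 38≤77).
F: not dominated (best fuel).
G: not dominated.
H: not dominated.
Pareto-optimal: A, B, D, F, G, H → 6.

6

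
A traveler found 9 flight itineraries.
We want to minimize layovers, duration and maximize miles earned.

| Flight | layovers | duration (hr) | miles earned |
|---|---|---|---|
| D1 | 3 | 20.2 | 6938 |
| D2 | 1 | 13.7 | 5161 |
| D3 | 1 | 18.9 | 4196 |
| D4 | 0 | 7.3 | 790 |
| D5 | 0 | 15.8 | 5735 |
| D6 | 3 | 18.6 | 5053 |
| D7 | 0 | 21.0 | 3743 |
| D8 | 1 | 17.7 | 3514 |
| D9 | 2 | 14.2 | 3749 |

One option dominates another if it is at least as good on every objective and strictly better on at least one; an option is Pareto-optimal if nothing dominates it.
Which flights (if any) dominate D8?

D2: layovers 1≤1, duration 13.7≤17.7, miles earned 5161≥3514 — dominates D8.
D5: layovers 0≤1, duration 15.8≤17.7, miles earned 5735≥3514 — dominates D8.
Others (D1, D3, D4, D6, D7, D9) are each worse than D8 on at least one objective.

D2, D5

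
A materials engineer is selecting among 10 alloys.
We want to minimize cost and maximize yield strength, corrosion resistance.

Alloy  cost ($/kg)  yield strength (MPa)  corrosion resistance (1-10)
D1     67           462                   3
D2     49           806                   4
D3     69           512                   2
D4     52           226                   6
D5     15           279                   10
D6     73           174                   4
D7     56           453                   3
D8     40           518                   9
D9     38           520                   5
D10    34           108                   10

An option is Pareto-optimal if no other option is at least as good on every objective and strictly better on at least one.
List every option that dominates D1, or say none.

D2, D8, D9

D2: cost 49≤67, yield strength 806≥462, corrosion resistance 4≥3 — dominates D1.
D8: cost 40≤67, yield strength 518≥462, corrosion resistance 9≥3 — dominates D1.
D9: cost 38≤67, yield strength 520≥462, corrosion resistance 5≥3 — dominates D1.
Others (D3, D4, D5, D6, D7, D10) are each worse than D1 on at least one objective.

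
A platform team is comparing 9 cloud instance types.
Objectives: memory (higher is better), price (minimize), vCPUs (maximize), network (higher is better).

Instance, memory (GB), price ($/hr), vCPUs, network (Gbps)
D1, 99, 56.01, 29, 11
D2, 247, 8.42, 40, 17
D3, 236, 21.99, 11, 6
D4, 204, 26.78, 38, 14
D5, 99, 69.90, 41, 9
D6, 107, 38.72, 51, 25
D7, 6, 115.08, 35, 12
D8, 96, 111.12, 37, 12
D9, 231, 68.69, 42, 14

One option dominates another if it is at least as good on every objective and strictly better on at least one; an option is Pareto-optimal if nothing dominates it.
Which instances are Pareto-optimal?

D2, D6, D9

D1: dominated by D2 (memory 247≥99, price 8.42≤56.01, vCPUs 40≥29, network 17≥11).
D2: not dominated (best memory).
D3: dominated by D2 (memory 247≥236, price 8.42≤21.99, vCPUs 40≥11, network 17≥6).
D4: dominated by D2 (memory 247≥204, price 8.42≤26.78, vCPUs 40≥38, network 17≥14).
D5: dominated by D6 (memory 107≥99, price 38.72≤69.90, vCPUs 51≥41, network 25≥9).
D6: not dominated (best vCPUs).
D7: dominated by D2 (memory 247≥6, price 8.42≤115.08, vCPUs 40≥35, network 17≥12).
D8: dominated by D2 (memory 247≥96, price 8.42≤111.12, vCPUs 40≥37, network 17≥12).
D9: not dominated.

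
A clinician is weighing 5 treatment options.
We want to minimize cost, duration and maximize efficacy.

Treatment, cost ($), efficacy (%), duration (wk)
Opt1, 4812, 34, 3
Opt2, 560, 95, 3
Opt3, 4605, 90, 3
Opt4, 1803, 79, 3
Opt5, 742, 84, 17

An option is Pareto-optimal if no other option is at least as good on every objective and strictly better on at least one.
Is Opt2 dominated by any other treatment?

No

Opt1: worse on cost (4812 vs 560).
Opt3: worse on cost (4605 vs 560).
Opt4: worse on cost (1803 vs 560).
Opt5: worse on cost (742 vs 560).
No option is at least as good as Opt2 on every objective and strictly better on one.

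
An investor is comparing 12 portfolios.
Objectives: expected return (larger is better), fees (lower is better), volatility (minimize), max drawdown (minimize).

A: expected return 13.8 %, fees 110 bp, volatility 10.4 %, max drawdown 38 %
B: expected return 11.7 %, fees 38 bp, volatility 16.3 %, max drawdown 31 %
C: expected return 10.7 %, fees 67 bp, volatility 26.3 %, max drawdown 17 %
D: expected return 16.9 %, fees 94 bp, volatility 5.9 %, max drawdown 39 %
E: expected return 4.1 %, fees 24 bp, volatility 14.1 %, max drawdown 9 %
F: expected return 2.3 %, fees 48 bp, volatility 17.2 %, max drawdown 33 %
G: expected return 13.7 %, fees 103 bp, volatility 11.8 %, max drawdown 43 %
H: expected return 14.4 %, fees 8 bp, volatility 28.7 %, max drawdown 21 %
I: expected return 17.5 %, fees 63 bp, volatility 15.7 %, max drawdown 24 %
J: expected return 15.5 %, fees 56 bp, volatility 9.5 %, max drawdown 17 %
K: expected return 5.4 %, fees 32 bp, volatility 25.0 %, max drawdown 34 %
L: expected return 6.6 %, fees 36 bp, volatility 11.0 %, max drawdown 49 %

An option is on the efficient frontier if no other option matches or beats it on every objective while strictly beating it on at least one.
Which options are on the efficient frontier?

A: dominated by J (expected return 15.5≥13.8, fees 56≤110, volatility 9.5≤10.4, max drawdown 17≤38).
B: not dominated.
C: dominated by J (expected return 15.5≥10.7, fees 56≤67, volatility 9.5≤26.3, max drawdown 17≤17).
D: not dominated (best volatility).
E: not dominated (best max drawdown).
F: dominated by B (expected return 11.7≥2.3, fees 38≤48, volatility 16.3≤17.2, max drawdown 31≤33).
G: dominated by D (expected return 16.9≥13.7, fees 94≤103, volatility 5.9≤11.8, max drawdown 39≤43).
H: not dominated (best fees).
I: not dominated (best expected return).
J: not dominated.
K: not dominated.
L: not dominated.

B, D, E, H, I, J, K, L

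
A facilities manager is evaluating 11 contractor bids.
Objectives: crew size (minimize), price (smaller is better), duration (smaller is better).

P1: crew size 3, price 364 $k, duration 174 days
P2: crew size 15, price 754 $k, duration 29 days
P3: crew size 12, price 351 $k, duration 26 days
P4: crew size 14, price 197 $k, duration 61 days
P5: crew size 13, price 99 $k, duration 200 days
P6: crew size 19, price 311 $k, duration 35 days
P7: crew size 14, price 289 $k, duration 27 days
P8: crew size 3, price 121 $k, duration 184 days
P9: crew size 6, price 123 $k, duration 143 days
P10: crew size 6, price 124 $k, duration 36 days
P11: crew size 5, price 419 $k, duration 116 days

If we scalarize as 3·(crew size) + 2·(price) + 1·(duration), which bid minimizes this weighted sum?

P1: 3·3 + 2·364 + 1·174 = 911
P2: 3·15 + 2·754 + 1·29 = 1582
P3: 3·12 + 2·351 + 1·26 = 764
P4: 3·14 + 2·197 + 1·61 = 497
P5: 3·13 + 2·99 + 1·200 = 437
P6: 3·19 + 2·311 + 1·35 = 714
P7: 3·14 + 2·289 + 1·27 = 647
P8: 3·3 + 2·121 + 1·184 = 435
P9: 3·6 + 2·123 + 1·143 = 407
P10: 3·6 + 2·124 + 1·36 = 302
P11: 3·5 + 2·419 + 1·116 = 969
Lowest: P10 at 302.

P10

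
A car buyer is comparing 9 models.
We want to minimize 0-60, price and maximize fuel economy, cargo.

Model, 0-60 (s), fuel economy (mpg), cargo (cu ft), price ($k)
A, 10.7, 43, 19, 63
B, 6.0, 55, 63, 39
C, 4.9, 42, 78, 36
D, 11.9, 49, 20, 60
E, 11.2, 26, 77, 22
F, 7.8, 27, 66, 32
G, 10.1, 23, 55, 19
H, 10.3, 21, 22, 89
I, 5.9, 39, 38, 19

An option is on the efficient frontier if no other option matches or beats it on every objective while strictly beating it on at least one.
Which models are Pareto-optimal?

B, C, E, F, G, I

A: dominated by B (0-60 6.0≤10.7, fuel economy 55≥43, cargo 63≥19, price 39≤63).
B: not dominated (best fuel economy).
C: not dominated (best 0-60).
D: dominated by B (0-60 6.0≤11.9, fuel economy 55≥49, cargo 63≥20, price 39≤60).
E: not dominated.
F: not dominated.
G: not dominated.
H: dominated by B (0-60 6.0≤10.3, fuel economy 55≥21, cargo 63≥22, price 39≤89).
I: not dominated.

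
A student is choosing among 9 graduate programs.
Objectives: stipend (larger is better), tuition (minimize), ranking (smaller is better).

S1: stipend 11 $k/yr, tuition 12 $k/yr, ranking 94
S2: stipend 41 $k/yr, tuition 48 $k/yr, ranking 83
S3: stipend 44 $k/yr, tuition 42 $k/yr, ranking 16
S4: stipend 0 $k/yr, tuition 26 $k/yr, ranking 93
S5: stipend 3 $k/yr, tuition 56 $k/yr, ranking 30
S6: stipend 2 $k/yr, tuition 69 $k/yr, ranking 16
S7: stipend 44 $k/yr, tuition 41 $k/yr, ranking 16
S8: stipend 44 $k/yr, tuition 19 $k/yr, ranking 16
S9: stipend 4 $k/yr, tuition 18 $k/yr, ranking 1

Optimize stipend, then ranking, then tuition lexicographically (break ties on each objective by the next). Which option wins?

First maximize stipend: best is 44, kept {S3, S7, S8}.
Then minimize ranking: best is 16, kept {S3, S7, S8}.
Then minimize tuition: best is 19, kept {S8}.

S8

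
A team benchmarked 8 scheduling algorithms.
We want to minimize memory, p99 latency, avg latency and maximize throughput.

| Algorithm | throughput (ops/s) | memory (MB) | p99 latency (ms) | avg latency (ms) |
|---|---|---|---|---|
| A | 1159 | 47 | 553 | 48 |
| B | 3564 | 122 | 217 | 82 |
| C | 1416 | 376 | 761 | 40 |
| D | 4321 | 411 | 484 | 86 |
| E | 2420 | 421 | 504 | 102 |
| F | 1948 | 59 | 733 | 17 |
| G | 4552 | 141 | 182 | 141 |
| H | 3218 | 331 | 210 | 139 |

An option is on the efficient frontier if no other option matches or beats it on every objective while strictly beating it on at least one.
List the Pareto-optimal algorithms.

A, B, D, F, G, H

A: not dominated (best memory).
B: not dominated.
C: dominated by F (throughput 1948≥1416, memory 59≤376, p99 latency 733≤761, avg latency 17≤40).
D: not dominated.
E: dominated by B (throughput 3564≥2420, memory 122≤421, p99 latency 217≤504, avg latency 82≤102).
F: not dominated (best avg latency).
G: not dominated (best throughput).
H: not dominated.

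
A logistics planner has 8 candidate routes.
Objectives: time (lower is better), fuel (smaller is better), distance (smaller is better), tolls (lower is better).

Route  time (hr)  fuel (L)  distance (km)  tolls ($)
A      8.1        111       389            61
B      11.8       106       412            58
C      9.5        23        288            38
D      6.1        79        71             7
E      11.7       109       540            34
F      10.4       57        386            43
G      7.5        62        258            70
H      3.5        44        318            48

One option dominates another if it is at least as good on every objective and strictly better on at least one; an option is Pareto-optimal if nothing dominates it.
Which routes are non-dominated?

A: dominated by D (time 6.1≤8.1, fuel 79≤111, distance 71≤389, tolls 7≤61).
B: dominated by C (time 9.5≤11.8, fuel 23≤106, distance 288≤412, tolls 38≤58).
C: not dominated (best fuel).
D: not dominated (best distance).
E: dominated by D (time 6.1≤11.7, fuel 79≤109, distance 71≤540, tolls 7≤34).
F: dominated by C (time 9.5≤10.4, fuel 23≤57, distance 288≤386, tolls 38≤43).
G: not dominated.
H: not dominated (best time).

C, D, G, H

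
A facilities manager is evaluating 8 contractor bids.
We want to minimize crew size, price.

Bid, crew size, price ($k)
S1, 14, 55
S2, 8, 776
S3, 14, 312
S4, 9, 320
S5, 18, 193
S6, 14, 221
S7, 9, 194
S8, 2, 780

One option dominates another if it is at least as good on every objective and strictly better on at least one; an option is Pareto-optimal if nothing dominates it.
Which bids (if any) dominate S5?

S1

S1: crew size 14≤18, price 55≤193 — dominates S5.
Others (S2, S3, S4, S6, S7, S8) are each worse than S5 on at least one objective.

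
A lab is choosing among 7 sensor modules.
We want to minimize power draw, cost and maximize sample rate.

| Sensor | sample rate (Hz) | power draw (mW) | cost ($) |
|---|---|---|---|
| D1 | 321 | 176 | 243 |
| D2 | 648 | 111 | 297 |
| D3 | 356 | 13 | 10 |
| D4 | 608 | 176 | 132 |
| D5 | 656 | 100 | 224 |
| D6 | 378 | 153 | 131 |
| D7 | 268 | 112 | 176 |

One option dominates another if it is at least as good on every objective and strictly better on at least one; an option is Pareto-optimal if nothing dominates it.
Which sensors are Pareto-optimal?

D1: dominated by D3 (sample rate 356≥321, power draw 13≤176, cost 10≤243).
D2: dominated by D5 (sample rate 656≥648, power draw 100≤111, cost 224≤297).
D3: not dominated (best power draw).
D4: not dominated.
D5: not dominated (best sample rate).
D6: not dominated.
D7: dominated by D3 (sample rate 356≥268, power draw 13≤112, cost 10≤176).

D3, D4, D5, D6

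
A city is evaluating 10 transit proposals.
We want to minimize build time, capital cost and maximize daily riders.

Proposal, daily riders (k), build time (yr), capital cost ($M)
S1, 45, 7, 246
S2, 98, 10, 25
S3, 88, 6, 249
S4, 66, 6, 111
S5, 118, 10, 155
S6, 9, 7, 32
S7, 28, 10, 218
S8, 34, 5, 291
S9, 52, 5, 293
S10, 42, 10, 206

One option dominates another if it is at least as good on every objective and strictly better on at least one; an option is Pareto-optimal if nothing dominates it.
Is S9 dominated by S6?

No

S6 vs S9: S6 is worse on daily riders (9 vs 52), so it does not dominate S9.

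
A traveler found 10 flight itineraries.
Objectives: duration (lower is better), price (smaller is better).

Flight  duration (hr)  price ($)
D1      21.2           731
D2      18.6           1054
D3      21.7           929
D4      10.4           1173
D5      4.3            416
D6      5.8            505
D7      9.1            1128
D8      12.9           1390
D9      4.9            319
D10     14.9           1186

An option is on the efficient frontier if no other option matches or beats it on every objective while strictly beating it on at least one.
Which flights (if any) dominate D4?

D5, D6, D7, D9

D5: duration 4.3≤10.4, price 416≤1173 — dominates D4.
D6: duration 5.8≤10.4, price 505≤1173 — dominates D4.
D7: duration 9.1≤10.4, price 1128≤1173 — dominates D4.
D9: duration 4.9≤10.4, price 319≤1173 — dominates D4.
Others (D1, D2, D3, D8, D10) are each worse than D4 on at least one objective.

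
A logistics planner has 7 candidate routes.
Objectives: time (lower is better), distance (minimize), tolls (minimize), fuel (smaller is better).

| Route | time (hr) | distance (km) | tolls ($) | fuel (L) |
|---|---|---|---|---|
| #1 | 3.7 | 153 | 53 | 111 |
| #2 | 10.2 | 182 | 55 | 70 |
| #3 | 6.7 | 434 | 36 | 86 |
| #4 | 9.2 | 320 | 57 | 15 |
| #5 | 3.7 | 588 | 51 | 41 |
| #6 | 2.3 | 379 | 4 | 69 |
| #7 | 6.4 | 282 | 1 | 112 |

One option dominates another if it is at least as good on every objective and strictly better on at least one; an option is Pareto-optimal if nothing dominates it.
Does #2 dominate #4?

#2 vs #4: #2 is worse on time (10.2 vs 9.2), so it does not dominate #4.

No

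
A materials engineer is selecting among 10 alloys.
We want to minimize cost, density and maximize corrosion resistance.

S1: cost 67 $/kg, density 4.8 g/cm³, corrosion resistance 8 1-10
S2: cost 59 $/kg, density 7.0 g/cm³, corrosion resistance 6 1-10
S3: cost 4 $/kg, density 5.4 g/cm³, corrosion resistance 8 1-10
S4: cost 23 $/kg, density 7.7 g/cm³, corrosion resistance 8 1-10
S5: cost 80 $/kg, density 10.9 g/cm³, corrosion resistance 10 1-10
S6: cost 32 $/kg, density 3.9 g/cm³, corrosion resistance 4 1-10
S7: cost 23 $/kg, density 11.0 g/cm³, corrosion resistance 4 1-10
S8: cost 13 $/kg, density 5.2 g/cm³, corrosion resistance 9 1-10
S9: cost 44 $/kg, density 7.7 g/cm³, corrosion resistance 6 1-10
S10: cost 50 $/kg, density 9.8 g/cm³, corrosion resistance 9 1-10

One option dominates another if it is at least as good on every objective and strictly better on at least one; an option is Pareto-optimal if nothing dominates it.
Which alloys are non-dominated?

S1: not dominated.
S2: dominated by S3 (cost 4≤59, density 5.4≤7.0, corrosion resistance 8≥6).
S3: not dominated (best cost).
S4: dominated by S3 (cost 4≤23, density 5.4≤7.7, corrosion resistance 8≥8).
S5: not dominated (best corrosion resistance).
S6: not dominated (best density).
S7: dominated by S3 (cost 4≤23, density 5.4≤11.0, corrosion resistance 8≥4).
S8: not dominated.
S9: dominated by S3 (cost 4≤44, density 5.4≤7.7, corrosion resistance 8≥6).
S10: dominated by S8 (cost 13≤50, density 5.2≤9.8, corrosion resistance 9≥9).

S1, S3, S5, S6, S8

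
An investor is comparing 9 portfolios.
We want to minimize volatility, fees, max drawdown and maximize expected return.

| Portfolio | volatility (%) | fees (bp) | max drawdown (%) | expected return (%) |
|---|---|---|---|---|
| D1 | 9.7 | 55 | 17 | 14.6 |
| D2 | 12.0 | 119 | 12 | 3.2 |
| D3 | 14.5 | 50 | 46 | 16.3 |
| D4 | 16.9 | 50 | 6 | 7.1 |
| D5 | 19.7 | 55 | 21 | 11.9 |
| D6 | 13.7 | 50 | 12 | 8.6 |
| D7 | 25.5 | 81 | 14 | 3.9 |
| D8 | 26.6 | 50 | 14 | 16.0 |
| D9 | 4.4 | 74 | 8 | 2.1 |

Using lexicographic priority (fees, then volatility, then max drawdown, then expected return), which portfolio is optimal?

First minimize fees: best is 50, kept {D3, D4, D6, D8}.
Then minimize volatility: best is 13.7, kept {D6}.

D6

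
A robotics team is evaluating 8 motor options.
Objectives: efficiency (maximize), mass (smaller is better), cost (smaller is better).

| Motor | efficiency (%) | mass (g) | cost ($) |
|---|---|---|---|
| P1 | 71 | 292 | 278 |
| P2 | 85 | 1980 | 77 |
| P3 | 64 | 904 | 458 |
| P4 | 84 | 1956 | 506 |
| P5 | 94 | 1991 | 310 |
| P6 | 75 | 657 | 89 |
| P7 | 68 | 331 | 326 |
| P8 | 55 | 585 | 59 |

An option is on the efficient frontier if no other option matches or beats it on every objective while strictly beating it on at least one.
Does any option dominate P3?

P1 vs P3: efficiency 71≥64, mass 292≤904, cost 278≤458 — P1 is at least as good on every objective and strictly better on at least one, so P1 dominates P3.

Yes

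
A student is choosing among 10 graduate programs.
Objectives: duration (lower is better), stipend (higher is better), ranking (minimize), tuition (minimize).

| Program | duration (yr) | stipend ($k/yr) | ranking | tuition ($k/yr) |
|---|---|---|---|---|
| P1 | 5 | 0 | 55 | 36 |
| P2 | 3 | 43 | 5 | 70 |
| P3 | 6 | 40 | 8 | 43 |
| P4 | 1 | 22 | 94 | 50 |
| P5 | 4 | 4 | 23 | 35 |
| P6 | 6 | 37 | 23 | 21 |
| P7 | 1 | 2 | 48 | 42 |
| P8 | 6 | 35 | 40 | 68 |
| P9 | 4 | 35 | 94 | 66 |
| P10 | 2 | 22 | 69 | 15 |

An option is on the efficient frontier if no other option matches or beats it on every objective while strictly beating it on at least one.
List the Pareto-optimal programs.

P2, P3, P4, P5, P6, P7, P9, P10

P1: dominated by P5 (duration 4≤5, stipend 4≥0, ranking 23≤55, tuition 35≤36).
P2: not dominated (best stipend).
P3: not dominated.
P4: not dominated.
P5: not dominated.
P6: not dominated.
P7: not dominated.
P8: dominated by P3 (duration 6≤6, stipend 40≥35, ranking 8≤40, tuition 43≤68).
P9: not dominated.
P10: not dominated (best tuition).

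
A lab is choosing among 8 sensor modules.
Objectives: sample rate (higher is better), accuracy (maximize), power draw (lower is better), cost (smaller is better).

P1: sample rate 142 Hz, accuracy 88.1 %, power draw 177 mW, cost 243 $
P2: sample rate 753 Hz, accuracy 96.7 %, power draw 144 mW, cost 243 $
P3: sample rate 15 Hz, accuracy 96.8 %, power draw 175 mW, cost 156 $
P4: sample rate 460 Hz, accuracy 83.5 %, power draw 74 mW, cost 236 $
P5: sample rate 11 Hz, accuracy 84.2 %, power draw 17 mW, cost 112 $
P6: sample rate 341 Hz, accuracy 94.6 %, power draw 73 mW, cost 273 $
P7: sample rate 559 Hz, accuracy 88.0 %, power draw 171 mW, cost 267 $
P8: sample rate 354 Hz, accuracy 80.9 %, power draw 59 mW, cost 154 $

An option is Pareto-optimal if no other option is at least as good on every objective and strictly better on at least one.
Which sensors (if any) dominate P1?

P2

P2: sample rate 753≥142, accuracy 96.7≥88.1, power draw 144≤177, cost 243≤243 — dominates P1.
Others (P3, P4, P5, P6, P7, P8) are each worse than P1 on at least one objective.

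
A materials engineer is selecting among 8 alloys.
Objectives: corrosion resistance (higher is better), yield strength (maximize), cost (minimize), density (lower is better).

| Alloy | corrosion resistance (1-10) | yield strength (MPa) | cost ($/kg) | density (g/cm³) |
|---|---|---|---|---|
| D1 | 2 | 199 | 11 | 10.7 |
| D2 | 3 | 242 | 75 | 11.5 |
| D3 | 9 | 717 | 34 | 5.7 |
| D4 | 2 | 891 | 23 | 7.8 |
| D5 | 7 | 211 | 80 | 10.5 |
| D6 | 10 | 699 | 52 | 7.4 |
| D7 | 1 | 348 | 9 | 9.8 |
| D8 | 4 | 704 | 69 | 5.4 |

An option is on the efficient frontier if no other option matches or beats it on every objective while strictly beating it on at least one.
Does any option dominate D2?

D3 vs D2: corrosion resistance 9≥3, yield strength 717≥242, cost 34≤75, density 5.7≤11.5 — D3 is at least as good on every objective and strictly better on at least one, so D3 dominates D2.

Yes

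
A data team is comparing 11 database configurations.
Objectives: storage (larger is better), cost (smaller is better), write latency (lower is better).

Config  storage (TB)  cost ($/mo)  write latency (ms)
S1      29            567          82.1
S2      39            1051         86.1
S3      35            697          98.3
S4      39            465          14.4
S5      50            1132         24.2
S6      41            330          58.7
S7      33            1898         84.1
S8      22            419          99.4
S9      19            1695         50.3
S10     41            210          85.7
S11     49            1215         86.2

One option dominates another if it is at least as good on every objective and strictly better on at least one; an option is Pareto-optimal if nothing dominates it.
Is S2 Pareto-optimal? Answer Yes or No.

S4 vs S2: storage 39≥39, cost 465≤1051, write latency 14.4≤86.1 — S4 is at least as good on every objective and strictly better on at least one, so S4 dominates S2.

No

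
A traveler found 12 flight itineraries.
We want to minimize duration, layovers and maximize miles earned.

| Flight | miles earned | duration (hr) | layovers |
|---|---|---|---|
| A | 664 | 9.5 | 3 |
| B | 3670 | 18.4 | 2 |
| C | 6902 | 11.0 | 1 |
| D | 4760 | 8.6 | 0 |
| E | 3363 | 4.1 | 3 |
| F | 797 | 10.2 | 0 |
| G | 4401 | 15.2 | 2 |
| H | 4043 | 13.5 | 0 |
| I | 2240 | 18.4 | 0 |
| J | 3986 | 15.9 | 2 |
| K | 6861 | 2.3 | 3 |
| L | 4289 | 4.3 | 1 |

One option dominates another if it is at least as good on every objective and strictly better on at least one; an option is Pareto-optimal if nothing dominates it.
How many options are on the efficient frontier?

4

A: dominated by D (miles earned 4760≥664, duration 8.6≤9.5, layovers 0≤3).
B: dominated by C (miles earned 6902≥3670, duration 11.0≤18.4, layovers 1≤2).
C: not dominated (best miles earned).
D: not dominated.
E: dominated by K (miles earned 6861≥3363, duration 2.3≤4.1, layovers 3≤3).
F: dominated by D (miles earned 4760≥797, duration 8.6≤10.2, layovers 0≤0).
G: dominated by C (miles earned 6902≥4401, duration 11.0≤15.2, layovers 1≤2).
H: dominated by D (miles earned 4760≥4043, duration 8.6≤13.5, layovers 0≤0).
I: dominated by D (miles earned 4760≥2240, duration 8.6≤18.4, layovers 0≤0).
J: dominated by C (miles earned 6902≥3986, duration 11.0≤15.9, layovers 1≤2).
K: not dominated (best duration).
L: not dominated.
Pareto-optimal: C, D, K, L → 4.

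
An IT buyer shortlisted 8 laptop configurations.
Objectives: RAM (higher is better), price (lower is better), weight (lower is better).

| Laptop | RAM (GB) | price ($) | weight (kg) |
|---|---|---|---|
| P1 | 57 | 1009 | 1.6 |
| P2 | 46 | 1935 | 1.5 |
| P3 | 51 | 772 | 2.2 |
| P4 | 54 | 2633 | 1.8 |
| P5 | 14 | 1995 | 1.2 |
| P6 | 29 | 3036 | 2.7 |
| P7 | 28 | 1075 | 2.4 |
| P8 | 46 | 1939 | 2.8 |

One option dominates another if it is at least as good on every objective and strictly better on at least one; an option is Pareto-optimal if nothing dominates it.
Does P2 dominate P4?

P2 vs P4: P2 is worse on RAM (46 vs 54), so it does not dominate P4.

No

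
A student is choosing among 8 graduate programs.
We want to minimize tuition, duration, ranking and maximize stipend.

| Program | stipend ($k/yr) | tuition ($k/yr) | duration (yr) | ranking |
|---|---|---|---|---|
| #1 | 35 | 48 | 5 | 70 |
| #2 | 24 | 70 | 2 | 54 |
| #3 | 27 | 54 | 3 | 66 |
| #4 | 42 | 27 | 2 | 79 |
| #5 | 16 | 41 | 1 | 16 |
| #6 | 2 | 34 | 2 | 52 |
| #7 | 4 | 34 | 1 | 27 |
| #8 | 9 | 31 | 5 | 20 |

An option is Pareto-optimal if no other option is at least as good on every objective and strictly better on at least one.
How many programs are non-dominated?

7

#1: not dominated.
#2: not dominated.
#3: not dominated.
#4: not dominated (best stipend).
#5: not dominated (best ranking).
#6: dominated by #7 (stipend 4≥2, tuition 34≤34, duration 1≤2, ranking 27≤52).
#7: not dominated.
#8: not dominated.
Pareto-optimal: #1, #2, #3, #4, #5, #7, #8 → 7.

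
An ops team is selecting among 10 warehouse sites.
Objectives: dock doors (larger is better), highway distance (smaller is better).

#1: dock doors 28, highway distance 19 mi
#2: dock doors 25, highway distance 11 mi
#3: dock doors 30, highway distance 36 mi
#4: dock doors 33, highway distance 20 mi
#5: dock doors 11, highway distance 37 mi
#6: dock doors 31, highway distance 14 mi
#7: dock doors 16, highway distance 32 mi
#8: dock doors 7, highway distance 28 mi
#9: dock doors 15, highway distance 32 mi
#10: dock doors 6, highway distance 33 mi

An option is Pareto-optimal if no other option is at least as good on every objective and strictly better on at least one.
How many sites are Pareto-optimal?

#1: dominated by #6 (dock doors 31≥28, highway distance 14≤19).
#2: not dominated (best highway distance).
#3: dominated by #4 (dock doors 33≥30, highway distance 20≤36).
#4: not dominated (best dock doors).
#5: dominated by #1 (dock doors 28≥11, highway distance 19≤37).
#6: not dominated.
#7: dominated by #1 (dock doors 28≥16, highway distance 19≤32).
#8: dominated by #1 (dock doors 28≥7, highway distance 19≤28).
#9: dominated by #1 (dock doors 28≥15, highway distance 19≤32).
#10: dominated by #1 (dock doors 28≥6, highway distance 19≤33).
Pareto-optimal: #2, #4, #6 → 3.

3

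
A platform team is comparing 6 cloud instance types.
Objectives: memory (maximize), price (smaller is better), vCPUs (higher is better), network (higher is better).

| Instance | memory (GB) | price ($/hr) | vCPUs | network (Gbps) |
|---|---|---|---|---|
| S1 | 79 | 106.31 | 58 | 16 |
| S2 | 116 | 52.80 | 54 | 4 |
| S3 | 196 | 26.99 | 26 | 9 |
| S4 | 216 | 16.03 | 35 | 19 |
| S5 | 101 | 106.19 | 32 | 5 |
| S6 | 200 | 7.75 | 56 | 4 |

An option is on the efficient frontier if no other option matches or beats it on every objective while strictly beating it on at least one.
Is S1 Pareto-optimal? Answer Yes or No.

S2: worse on vCPUs (54 vs 58).
S3: worse on vCPUs (26 vs 58).
S4: worse on vCPUs (35 vs 58).
S5: worse on vCPUs (32 vs 58).
S6: worse on vCPUs (56 vs 58).
No option is at least as good as S1 on every objective and strictly better on one.

Yes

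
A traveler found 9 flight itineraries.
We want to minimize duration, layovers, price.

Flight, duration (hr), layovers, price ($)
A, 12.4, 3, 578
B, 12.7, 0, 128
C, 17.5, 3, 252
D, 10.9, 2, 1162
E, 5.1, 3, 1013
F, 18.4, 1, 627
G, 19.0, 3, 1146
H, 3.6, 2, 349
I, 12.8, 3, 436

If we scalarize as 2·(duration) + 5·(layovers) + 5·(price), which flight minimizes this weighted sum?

B

A: 2·12.4 + 5·3 + 5·578 = 2929.8
B: 2·12.7 + 5·0 + 5·128 = 665.4
C: 2·17.5 + 5·3 + 5·252 = 1310.0
D: 2·10.9 + 5·2 + 5·1162 = 5841.8
E: 2·5.1 + 5·3 + 5·1013 = 5090.2
F: 2·18.4 + 5·1 + 5·627 = 3176.8
G: 2·19.0 + 5·3 + 5·1146 = 5783.0
H: 2·3.6 + 5·2 + 5·349 = 1762.2
I: 2·12.8 + 5·3 + 5·436 = 2220.6
Lowest: B at 665.4.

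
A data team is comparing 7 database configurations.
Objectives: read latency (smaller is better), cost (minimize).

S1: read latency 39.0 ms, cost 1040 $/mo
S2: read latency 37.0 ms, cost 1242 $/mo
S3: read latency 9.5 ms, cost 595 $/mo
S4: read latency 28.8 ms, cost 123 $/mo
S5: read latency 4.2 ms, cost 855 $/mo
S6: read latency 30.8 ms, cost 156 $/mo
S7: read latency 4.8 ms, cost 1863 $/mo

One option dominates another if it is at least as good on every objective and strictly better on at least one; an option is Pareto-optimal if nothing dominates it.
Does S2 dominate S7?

No

S2 vs S7: S2 is worse on read latency (37.0 vs 4.8), so it does not dominate S7.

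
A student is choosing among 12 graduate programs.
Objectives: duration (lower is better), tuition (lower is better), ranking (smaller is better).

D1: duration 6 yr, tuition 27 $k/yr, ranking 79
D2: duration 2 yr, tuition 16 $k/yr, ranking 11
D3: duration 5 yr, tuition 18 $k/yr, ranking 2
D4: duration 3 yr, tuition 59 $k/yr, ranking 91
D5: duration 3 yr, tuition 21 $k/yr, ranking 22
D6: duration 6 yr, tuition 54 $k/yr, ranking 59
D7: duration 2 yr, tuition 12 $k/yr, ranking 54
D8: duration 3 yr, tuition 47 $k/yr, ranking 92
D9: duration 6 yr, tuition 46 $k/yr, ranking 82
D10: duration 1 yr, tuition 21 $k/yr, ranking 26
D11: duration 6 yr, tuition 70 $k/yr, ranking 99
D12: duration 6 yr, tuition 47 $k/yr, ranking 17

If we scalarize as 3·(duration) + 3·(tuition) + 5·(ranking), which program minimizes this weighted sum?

D3

D1: 3·6 + 3·27 + 5·79 = 494
D2: 3·2 + 3·16 + 5·11 = 109
D3: 3·5 + 3·18 + 5·2 = 79
D4: 3·3 + 3·59 + 5·91 = 641
D5: 3·3 + 3·21 + 5·22 = 182
D6: 3·6 + 3·54 + 5·59 = 475
D7: 3·2 + 3·12 + 5·54 = 312
D8: 3·3 + 3·47 + 5·92 = 610
D9: 3·6 + 3·46 + 5·82 = 566
D10: 3·1 + 3·21 + 5·26 = 196
D11: 3·6 + 3·70 + 5·99 = 723
D12: 3·6 + 3·47 + 5·17 = 244
Lowest: D3 at 79.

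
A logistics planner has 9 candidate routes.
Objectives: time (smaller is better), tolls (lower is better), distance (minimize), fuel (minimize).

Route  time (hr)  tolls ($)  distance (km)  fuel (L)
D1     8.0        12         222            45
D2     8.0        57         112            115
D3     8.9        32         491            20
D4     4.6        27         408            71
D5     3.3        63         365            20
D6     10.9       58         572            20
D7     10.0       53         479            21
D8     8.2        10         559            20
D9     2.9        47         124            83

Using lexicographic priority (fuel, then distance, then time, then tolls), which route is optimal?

First minimize fuel: best is 20, kept {D3, D5, D6, D8}.
Then minimize distance: best is 365, kept {D5}.

D5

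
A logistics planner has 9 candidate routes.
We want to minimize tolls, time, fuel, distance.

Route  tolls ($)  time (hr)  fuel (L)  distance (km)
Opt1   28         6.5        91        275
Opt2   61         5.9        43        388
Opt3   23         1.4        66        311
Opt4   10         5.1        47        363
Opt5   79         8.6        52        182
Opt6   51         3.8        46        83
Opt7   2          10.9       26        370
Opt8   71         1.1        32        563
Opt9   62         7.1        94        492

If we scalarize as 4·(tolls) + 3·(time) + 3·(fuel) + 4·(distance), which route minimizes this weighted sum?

Opt6

Opt1: 4·28 + 3·6.5 + 3·91 + 4·275 = 1504.5
Opt2: 4·61 + 3·5.9 + 3·43 + 4·388 = 1942.7
Opt3: 4·23 + 3·1.4 + 3·66 + 4·311 = 1538.2
Opt4: 4·10 + 3·5.1 + 3·47 + 4·363 = 1648.3
Opt5: 4·79 + 3·8.6 + 3·52 + 4·182 = 1225.8
Opt6: 4·51 + 3·3.8 + 3·46 + 4·83 = 685.4
Opt7: 4·2 + 3·10.9 + 3·26 + 4·370 = 1598.7
Opt8: 4·71 + 3·1.1 + 3·32 + 4·563 = 2635.3
Opt9: 4·62 + 3·7.1 + 3·94 + 4·492 = 2519.3
Lowest: Opt6 at 685.4.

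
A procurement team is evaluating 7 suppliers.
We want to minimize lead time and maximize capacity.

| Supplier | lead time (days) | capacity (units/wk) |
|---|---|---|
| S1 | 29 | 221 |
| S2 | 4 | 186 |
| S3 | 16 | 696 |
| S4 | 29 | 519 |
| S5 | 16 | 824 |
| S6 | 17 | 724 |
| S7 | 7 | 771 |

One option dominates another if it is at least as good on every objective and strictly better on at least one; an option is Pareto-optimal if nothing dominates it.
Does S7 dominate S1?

S7 vs S1: lead time 7≤29, capacity 771≥221 — S7 is at least as good on every objective with at least one strict improvement.

Yes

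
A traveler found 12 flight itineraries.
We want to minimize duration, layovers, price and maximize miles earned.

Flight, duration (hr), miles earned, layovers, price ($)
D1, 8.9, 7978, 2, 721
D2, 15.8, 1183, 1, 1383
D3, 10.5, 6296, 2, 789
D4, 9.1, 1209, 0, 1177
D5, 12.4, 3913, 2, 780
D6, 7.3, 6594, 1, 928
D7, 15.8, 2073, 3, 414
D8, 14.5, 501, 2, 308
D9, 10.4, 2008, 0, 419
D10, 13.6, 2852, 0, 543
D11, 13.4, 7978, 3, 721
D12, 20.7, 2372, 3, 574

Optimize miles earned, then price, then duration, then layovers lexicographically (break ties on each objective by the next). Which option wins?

First maximize miles earned: best is 7978, kept {D1, D11}.
Then minimize price: best is 721, kept {D1, D11}.
Then minimize duration: best is 8.9, kept {D1}.

D1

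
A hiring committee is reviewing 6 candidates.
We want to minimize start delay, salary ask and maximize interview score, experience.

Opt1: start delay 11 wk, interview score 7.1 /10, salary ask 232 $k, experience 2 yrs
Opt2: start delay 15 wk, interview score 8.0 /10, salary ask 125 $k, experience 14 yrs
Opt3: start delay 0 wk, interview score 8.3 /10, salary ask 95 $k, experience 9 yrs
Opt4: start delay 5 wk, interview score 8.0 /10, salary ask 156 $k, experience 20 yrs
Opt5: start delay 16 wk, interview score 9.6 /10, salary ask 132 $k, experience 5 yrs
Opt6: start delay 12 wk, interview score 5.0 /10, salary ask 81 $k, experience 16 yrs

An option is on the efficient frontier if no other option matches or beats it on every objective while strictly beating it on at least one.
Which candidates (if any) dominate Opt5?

Opt1: worse on interview score (7.1 vs 9.6).
Opt2: worse on interview score (8.0 vs 9.6).
Opt3: worse on interview score (8.3 vs 9.6).
Opt4: worse on interview score (8.0 vs 9.6).
Opt6: worse on interview score (5.0 vs 9.6).
No option dominates Opt5.

none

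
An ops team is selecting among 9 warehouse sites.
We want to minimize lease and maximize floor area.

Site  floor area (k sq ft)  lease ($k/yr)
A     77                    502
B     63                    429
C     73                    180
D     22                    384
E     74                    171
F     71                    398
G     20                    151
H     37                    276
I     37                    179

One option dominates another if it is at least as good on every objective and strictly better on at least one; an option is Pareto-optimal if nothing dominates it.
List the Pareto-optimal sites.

A: not dominated (best floor area).
B: dominated by C (floor area 73≥63, lease 180≤429).
C: dominated by E (floor area 74≥73, lease 171≤180).
D: dominated by C (floor area 73≥22, lease 180≤384).
E: not dominated.
F: dominated by C (floor area 73≥71, lease 180≤398).
G: not dominated (best lease).
H: dominated by C (floor area 73≥37, lease 180≤276).
I: dominated by E (floor area 74≥37, lease 171≤179).

A, E, G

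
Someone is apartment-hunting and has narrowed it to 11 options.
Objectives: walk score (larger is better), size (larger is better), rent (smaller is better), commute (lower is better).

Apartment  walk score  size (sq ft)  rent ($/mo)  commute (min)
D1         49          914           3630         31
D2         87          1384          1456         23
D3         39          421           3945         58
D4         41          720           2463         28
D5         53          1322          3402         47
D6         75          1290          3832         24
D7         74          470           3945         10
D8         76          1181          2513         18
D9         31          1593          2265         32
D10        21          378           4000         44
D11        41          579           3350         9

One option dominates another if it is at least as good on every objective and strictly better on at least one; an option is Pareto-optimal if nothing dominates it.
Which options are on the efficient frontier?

D1: dominated by D2 (walk score 87≥49, size 1384≥914, rent 1456≤3630, commute 23≤31).
D2: not dominated (best walk score).
D3: dominated by D1 (walk score 49≥39, size 914≥421, rent 3630≤3945, commute 31≤58).
D4: dominated by D2 (walk score 87≥41, size 1384≥720, rent 1456≤2463, commute 23≤28).
D5: dominated by D2 (walk score 87≥53, size 1384≥1322, rent 1456≤3402, commute 23≤47).
D6: dominated by D2 (walk score 87≥75, size 1384≥1290, rent 1456≤3832, commute 23≤24).
D7: not dominated.
D8: not dominated.
D9: not dominated (best size).
D10: dominated by D1 (walk score 49≥21, size 914≥378, rent 3630≤4000, commute 31≤44).
D11: not dominated (best commute).

D2, D7, D8, D9, D11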